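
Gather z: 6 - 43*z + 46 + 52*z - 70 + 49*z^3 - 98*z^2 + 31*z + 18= 49*z^3 - 98*z^2 + 40*z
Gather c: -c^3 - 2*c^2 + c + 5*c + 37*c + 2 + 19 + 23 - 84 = -c^3 - 2*c^2 + 43*c - 40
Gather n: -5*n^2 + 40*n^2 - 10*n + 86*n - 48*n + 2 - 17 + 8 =35*n^2 + 28*n - 7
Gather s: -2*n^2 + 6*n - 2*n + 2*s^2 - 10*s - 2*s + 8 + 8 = -2*n^2 + 4*n + 2*s^2 - 12*s + 16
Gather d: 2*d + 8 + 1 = 2*d + 9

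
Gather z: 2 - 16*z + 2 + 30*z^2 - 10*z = 30*z^2 - 26*z + 4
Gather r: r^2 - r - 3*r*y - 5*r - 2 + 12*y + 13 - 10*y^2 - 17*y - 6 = r^2 + r*(-3*y - 6) - 10*y^2 - 5*y + 5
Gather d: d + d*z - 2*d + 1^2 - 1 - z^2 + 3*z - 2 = d*(z - 1) - z^2 + 3*z - 2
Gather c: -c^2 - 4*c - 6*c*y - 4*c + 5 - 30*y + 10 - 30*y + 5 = -c^2 + c*(-6*y - 8) - 60*y + 20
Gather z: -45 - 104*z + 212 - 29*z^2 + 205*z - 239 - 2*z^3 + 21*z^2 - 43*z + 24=-2*z^3 - 8*z^2 + 58*z - 48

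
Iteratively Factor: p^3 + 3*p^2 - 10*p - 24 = (p - 3)*(p^2 + 6*p + 8) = (p - 3)*(p + 2)*(p + 4)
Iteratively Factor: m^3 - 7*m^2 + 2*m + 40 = (m + 2)*(m^2 - 9*m + 20) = (m - 4)*(m + 2)*(m - 5)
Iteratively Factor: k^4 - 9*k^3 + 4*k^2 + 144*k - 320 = (k - 4)*(k^3 - 5*k^2 - 16*k + 80) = (k - 5)*(k - 4)*(k^2 - 16) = (k - 5)*(k - 4)*(k + 4)*(k - 4)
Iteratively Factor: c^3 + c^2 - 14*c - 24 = (c + 3)*(c^2 - 2*c - 8) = (c - 4)*(c + 3)*(c + 2)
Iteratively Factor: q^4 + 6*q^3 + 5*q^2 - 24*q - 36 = (q - 2)*(q^3 + 8*q^2 + 21*q + 18) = (q - 2)*(q + 3)*(q^2 + 5*q + 6) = (q - 2)*(q + 3)^2*(q + 2)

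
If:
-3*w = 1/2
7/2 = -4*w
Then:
No Solution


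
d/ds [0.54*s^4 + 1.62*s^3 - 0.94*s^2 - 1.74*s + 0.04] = 2.16*s^3 + 4.86*s^2 - 1.88*s - 1.74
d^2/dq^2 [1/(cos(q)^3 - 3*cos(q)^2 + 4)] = 3*(-12*sin(q)^4 + 24*sin(q)^2 - 3*cos(q) - cos(3*q) - 4)/(4*(cos(q) - 2)^4*(cos(q) + 1)^3)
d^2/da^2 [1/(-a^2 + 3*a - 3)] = 2*(a^2 - 3*a - (2*a - 3)^2 + 3)/(a^2 - 3*a + 3)^3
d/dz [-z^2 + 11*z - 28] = 11 - 2*z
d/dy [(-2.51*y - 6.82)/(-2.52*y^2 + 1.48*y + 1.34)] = (-6.3252*y^2 - 34.3728*y + 6.7302)/(6.3504*y^4 - 7.4592*y^3 - 4.5632*y^2 + 3.9664*y + 1.7956)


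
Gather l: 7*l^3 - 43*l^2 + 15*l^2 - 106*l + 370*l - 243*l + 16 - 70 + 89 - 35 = 7*l^3 - 28*l^2 + 21*l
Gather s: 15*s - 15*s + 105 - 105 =0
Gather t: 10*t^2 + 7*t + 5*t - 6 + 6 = 10*t^2 + 12*t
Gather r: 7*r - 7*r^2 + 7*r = -7*r^2 + 14*r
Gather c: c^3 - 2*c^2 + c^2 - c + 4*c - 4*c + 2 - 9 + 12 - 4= c^3 - c^2 - c + 1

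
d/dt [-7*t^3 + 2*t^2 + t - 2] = -21*t^2 + 4*t + 1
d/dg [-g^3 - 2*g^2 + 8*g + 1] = -3*g^2 - 4*g + 8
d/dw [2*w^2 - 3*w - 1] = 4*w - 3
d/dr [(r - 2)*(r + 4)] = 2*r + 2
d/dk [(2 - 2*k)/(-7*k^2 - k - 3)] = 2*(7*k^2 + k - (k - 1)*(14*k + 1) + 3)/(7*k^2 + k + 3)^2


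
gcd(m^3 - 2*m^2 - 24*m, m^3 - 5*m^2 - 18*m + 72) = m^2 - 2*m - 24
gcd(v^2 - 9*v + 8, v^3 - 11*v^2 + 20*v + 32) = v - 8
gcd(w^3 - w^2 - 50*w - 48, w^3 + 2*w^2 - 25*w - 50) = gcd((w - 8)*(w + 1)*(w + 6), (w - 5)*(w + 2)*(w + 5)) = 1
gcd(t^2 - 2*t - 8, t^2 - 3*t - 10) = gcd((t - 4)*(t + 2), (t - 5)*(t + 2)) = t + 2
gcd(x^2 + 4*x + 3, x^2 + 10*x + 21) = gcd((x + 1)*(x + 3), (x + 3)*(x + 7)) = x + 3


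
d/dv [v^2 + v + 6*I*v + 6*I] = 2*v + 1 + 6*I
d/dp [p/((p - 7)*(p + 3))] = (-p^2 - 21)/(p^4 - 8*p^3 - 26*p^2 + 168*p + 441)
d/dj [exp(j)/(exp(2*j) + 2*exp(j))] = -exp(j)/(exp(j) + 2)^2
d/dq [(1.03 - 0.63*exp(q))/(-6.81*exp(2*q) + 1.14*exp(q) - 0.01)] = (-4.2903*exp(2*q) + 14.0286*exp(q) - 1.1679)*exp(q)/(46.3761*exp(4*q) - 15.5268*exp(3*q) + 1.4358*exp(2*q) - 0.0228*exp(q) + 0.0001)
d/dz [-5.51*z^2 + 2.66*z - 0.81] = 2.66 - 11.02*z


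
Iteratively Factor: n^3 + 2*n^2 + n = (n + 1)*(n^2 + n) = n*(n + 1)*(n + 1)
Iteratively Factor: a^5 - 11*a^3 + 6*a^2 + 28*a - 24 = (a + 2)*(a^4 - 2*a^3 - 7*a^2 + 20*a - 12) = (a - 2)*(a + 2)*(a^3 - 7*a + 6) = (a - 2)*(a - 1)*(a + 2)*(a^2 + a - 6) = (a - 2)*(a - 1)*(a + 2)*(a + 3)*(a - 2)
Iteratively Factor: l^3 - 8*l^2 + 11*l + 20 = (l - 4)*(l^2 - 4*l - 5) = (l - 5)*(l - 4)*(l + 1)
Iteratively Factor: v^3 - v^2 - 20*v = (v + 4)*(v^2 - 5*v) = v*(v + 4)*(v - 5)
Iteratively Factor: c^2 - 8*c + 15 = (c - 3)*(c - 5)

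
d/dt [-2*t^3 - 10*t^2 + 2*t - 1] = -6*t^2 - 20*t + 2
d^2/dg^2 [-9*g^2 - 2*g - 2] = -18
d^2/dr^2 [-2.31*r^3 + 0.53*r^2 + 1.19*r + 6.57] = 1.06 - 13.86*r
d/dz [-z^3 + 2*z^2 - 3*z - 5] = -3*z^2 + 4*z - 3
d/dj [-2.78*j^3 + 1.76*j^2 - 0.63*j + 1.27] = -8.34*j^2 + 3.52*j - 0.63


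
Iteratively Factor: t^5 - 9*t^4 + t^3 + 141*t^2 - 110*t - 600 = (t - 4)*(t^4 - 5*t^3 - 19*t^2 + 65*t + 150) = (t - 5)*(t - 4)*(t^3 - 19*t - 30) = (t - 5)*(t - 4)*(t + 2)*(t^2 - 2*t - 15) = (t - 5)*(t - 4)*(t + 2)*(t + 3)*(t - 5)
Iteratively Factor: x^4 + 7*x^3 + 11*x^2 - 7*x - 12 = (x + 1)*(x^3 + 6*x^2 + 5*x - 12) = (x - 1)*(x + 1)*(x^2 + 7*x + 12) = (x - 1)*(x + 1)*(x + 4)*(x + 3)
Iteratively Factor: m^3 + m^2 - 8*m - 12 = (m - 3)*(m^2 + 4*m + 4) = (m - 3)*(m + 2)*(m + 2)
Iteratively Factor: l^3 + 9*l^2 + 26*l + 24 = (l + 2)*(l^2 + 7*l + 12) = (l + 2)*(l + 3)*(l + 4)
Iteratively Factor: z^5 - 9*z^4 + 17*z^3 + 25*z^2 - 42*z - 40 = (z - 5)*(z^4 - 4*z^3 - 3*z^2 + 10*z + 8) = (z - 5)*(z - 4)*(z^3 - 3*z - 2) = (z - 5)*(z - 4)*(z + 1)*(z^2 - z - 2) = (z - 5)*(z - 4)*(z - 2)*(z + 1)*(z + 1)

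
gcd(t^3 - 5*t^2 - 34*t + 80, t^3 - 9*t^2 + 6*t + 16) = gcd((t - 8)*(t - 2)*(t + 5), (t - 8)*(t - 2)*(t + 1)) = t^2 - 10*t + 16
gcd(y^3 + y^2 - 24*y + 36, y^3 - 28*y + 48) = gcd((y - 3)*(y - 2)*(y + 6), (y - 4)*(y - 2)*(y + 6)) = y^2 + 4*y - 12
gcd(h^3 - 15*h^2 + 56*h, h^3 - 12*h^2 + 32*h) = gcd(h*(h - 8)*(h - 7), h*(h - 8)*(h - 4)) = h^2 - 8*h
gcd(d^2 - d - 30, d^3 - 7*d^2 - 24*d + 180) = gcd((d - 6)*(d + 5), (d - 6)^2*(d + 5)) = d^2 - d - 30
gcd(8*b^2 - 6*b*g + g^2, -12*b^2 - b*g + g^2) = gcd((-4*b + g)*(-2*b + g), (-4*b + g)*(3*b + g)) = 4*b - g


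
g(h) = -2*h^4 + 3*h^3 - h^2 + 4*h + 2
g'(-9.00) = 6583.00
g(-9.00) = -15424.00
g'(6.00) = -1412.00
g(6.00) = -1954.00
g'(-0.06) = 4.15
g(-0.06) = 1.76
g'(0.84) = 3.93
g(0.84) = 5.44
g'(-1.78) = 81.19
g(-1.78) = -45.29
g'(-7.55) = 3975.07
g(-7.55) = -7874.88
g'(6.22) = -1585.38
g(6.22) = -2283.47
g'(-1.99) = 106.67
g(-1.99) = -64.93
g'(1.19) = 0.88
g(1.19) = 6.39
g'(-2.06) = 116.25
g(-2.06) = -72.73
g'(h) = -8*h^3 + 9*h^2 - 2*h + 4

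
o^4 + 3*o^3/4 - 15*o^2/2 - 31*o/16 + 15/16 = (o - 5/2)*(o - 1/4)*(o + 1/2)*(o + 3)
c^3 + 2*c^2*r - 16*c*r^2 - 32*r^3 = (c - 4*r)*(c + 2*r)*(c + 4*r)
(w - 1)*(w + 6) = w^2 + 5*w - 6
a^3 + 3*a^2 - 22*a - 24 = (a - 4)*(a + 1)*(a + 6)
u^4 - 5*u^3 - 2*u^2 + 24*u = u*(u - 4)*(u - 3)*(u + 2)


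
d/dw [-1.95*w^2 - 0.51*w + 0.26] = -3.9*w - 0.51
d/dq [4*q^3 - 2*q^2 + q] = 12*q^2 - 4*q + 1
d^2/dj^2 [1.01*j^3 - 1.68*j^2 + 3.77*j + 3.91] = 6.06*j - 3.36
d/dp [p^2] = 2*p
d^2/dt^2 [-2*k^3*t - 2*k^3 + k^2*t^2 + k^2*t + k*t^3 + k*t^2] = 2*k*(k + 3*t + 1)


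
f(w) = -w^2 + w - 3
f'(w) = 1 - 2*w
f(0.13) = -2.89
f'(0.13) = 0.74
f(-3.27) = -16.96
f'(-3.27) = 7.54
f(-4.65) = -29.27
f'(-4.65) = 10.30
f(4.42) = -18.12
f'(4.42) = -7.84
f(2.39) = -6.32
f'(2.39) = -3.78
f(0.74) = -2.81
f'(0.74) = -0.48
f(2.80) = -8.04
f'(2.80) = -4.60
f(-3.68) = -20.22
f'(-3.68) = 8.36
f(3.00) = -9.00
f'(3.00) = -5.00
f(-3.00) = -15.00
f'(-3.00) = 7.00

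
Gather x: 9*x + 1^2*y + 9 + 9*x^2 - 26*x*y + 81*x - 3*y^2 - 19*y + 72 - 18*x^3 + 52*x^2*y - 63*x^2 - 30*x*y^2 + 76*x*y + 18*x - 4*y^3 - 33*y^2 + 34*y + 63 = -18*x^3 + x^2*(52*y - 54) + x*(-30*y^2 + 50*y + 108) - 4*y^3 - 36*y^2 + 16*y + 144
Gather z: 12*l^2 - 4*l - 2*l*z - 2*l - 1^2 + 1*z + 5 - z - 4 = 12*l^2 - 2*l*z - 6*l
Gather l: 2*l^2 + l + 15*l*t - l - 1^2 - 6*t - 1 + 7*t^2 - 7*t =2*l^2 + 15*l*t + 7*t^2 - 13*t - 2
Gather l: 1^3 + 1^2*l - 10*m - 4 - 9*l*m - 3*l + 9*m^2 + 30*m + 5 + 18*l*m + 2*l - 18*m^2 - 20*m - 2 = 9*l*m - 9*m^2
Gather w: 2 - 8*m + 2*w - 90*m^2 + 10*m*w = -90*m^2 - 8*m + w*(10*m + 2) + 2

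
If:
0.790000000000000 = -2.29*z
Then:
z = -0.34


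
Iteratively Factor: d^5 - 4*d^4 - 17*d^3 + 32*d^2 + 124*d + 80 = (d + 2)*(d^4 - 6*d^3 - 5*d^2 + 42*d + 40) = (d - 4)*(d + 2)*(d^3 - 2*d^2 - 13*d - 10) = (d - 4)*(d + 2)^2*(d^2 - 4*d - 5) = (d - 4)*(d + 1)*(d + 2)^2*(d - 5)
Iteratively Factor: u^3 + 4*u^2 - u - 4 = (u + 4)*(u^2 - 1) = (u + 1)*(u + 4)*(u - 1)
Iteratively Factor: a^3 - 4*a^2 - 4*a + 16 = (a + 2)*(a^2 - 6*a + 8) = (a - 4)*(a + 2)*(a - 2)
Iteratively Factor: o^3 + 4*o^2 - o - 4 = (o - 1)*(o^2 + 5*o + 4) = (o - 1)*(o + 1)*(o + 4)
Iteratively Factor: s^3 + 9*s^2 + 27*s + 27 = (s + 3)*(s^2 + 6*s + 9) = (s + 3)^2*(s + 3)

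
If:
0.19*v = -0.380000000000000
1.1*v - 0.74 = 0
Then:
No Solution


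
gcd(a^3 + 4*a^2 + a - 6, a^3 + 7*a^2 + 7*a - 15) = a^2 + 2*a - 3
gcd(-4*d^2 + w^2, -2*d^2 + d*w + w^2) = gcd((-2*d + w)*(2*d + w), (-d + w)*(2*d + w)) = 2*d + w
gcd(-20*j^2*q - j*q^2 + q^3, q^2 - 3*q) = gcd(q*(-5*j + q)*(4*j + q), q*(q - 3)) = q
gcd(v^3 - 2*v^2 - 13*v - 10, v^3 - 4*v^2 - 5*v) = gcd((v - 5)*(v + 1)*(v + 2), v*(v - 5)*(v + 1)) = v^2 - 4*v - 5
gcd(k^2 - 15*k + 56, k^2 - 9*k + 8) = k - 8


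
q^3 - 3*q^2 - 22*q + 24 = (q - 6)*(q - 1)*(q + 4)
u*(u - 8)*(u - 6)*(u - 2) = u^4 - 16*u^3 + 76*u^2 - 96*u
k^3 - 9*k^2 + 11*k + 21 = (k - 7)*(k - 3)*(k + 1)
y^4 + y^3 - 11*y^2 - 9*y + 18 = (y - 3)*(y - 1)*(y + 2)*(y + 3)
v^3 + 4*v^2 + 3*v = v*(v + 1)*(v + 3)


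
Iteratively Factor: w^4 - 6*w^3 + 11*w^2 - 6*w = (w - 1)*(w^3 - 5*w^2 + 6*w) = w*(w - 1)*(w^2 - 5*w + 6) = w*(w - 3)*(w - 1)*(w - 2)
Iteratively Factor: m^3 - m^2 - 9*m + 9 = (m - 3)*(m^2 + 2*m - 3) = (m - 3)*(m - 1)*(m + 3)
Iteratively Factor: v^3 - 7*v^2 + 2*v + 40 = (v - 4)*(v^2 - 3*v - 10) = (v - 4)*(v + 2)*(v - 5)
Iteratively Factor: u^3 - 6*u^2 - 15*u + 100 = (u - 5)*(u^2 - u - 20) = (u - 5)*(u + 4)*(u - 5)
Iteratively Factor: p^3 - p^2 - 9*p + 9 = (p + 3)*(p^2 - 4*p + 3) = (p - 1)*(p + 3)*(p - 3)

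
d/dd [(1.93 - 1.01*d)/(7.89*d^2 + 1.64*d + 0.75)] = (7.9689*d^2 - 30.4554*d - 3.9227)/(62.2521*d^4 + 25.8792*d^3 + 14.5246*d^2 + 2.46*d + 0.5625)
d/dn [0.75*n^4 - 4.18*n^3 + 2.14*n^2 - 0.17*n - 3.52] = 3.0*n^3 - 12.54*n^2 + 4.28*n - 0.17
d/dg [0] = 0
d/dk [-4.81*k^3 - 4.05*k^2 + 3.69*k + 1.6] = -14.43*k^2 - 8.1*k + 3.69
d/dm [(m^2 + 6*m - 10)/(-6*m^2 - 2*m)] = (17*m^2 - 60*m - 10)/(2*m^2*(9*m^2 + 6*m + 1))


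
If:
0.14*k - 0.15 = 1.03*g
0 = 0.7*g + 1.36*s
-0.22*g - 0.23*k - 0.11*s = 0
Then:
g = -0.13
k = 0.09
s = 0.07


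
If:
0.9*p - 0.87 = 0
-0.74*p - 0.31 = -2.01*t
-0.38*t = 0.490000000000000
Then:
No Solution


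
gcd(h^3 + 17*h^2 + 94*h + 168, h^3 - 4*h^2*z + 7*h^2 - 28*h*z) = h + 7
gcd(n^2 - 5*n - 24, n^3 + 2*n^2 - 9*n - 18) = n + 3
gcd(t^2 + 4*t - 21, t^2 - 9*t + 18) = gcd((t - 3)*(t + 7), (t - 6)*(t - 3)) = t - 3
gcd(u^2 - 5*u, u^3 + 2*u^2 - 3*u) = u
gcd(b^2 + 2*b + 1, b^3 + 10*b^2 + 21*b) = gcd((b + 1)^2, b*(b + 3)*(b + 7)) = 1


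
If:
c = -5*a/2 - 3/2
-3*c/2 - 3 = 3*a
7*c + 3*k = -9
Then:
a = 1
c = -4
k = 19/3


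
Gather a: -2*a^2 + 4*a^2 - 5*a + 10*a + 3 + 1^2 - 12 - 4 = 2*a^2 + 5*a - 12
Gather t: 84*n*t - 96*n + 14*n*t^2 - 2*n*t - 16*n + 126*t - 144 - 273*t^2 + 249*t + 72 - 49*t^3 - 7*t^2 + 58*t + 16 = -112*n - 49*t^3 + t^2*(14*n - 280) + t*(82*n + 433) - 56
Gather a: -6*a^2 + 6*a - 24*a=-6*a^2 - 18*a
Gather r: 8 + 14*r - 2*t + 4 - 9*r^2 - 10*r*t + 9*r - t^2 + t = -9*r^2 + r*(23 - 10*t) - t^2 - t + 12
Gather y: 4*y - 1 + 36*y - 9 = 40*y - 10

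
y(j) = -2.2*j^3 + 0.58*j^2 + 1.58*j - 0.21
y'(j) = -6.6*j^2 + 1.16*j + 1.58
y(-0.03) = -0.26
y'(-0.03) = 1.54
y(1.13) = -0.86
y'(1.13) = -5.54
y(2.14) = -15.73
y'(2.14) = -26.16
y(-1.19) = 2.44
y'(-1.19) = -9.15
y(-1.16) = 2.17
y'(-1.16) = -8.65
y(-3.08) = 64.71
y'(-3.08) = -64.60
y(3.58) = -88.06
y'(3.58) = -78.86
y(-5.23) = 322.11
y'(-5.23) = -185.02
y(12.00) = -3699.33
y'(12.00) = -934.90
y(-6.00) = 486.39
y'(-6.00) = -242.98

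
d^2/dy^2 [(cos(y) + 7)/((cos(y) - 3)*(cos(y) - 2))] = (-33*(1 - cos(y)^2)^2 - cos(y)^5 + 143*cos(y)^3 - 61*cos(y)^2 - 492*cos(y) + 359)/((cos(y) - 3)^3*(cos(y) - 2)^3)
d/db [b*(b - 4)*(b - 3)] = 3*b^2 - 14*b + 12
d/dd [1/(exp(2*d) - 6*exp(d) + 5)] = 2*(3 - exp(d))*exp(d)/(exp(2*d) - 6*exp(d) + 5)^2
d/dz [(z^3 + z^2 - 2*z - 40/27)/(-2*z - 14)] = (-z^3 - 11*z^2 - 7*z + 169/27)/(z^2 + 14*z + 49)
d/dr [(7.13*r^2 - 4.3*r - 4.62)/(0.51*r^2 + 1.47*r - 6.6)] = (12.6741*r^2 - 89.4036*r + 35.1714)/(0.2601*r^4 + 1.4994*r^3 - 4.5711*r^2 - 19.404*r + 43.56)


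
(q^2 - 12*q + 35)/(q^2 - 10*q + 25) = (q - 7)/(q - 5)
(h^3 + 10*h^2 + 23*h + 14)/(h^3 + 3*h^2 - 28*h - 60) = (h^2 + 8*h + 7)/(h^2 + h - 30)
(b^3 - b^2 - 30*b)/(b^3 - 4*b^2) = (b^2 - b - 30)/(b*(b - 4))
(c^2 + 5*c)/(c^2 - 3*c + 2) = c*(c + 5)/(c^2 - 3*c + 2)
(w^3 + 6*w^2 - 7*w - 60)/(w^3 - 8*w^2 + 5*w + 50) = (w^3 + 6*w^2 - 7*w - 60)/(w^3 - 8*w^2 + 5*w + 50)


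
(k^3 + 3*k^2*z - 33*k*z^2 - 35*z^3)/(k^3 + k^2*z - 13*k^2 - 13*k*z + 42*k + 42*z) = (k^2 + 2*k*z - 35*z^2)/(k^2 - 13*k + 42)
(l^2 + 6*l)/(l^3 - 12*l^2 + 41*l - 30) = l*(l + 6)/(l^3 - 12*l^2 + 41*l - 30)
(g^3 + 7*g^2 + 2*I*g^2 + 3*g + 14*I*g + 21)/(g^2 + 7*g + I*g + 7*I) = (g^2 + 2*I*g + 3)/(g + I)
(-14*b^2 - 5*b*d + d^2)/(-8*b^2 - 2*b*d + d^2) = (7*b - d)/(4*b - d)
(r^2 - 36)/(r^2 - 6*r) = (r + 6)/r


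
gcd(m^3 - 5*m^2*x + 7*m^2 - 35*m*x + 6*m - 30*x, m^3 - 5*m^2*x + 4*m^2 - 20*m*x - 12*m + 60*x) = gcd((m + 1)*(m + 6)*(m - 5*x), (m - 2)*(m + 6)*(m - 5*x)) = -m^2 + 5*m*x - 6*m + 30*x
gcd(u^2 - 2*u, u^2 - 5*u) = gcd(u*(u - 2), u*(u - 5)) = u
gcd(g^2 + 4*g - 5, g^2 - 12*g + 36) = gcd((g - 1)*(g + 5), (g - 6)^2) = 1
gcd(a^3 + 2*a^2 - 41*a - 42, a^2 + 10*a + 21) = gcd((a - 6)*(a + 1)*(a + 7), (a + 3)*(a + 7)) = a + 7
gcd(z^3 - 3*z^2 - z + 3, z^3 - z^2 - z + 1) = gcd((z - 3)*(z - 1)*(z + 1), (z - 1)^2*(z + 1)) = z^2 - 1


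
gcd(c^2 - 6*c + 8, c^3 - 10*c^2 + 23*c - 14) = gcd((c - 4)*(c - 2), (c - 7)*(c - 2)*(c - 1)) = c - 2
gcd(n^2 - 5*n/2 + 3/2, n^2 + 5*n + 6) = 1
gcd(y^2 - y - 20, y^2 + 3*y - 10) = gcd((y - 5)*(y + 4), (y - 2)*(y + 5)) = 1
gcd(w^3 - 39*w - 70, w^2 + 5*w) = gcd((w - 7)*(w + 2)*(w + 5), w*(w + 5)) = w + 5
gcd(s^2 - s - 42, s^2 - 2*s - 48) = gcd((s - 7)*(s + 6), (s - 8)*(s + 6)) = s + 6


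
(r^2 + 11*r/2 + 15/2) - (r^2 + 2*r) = 7*r/2 + 15/2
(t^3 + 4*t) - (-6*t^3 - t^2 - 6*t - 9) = 7*t^3 + t^2 + 10*t + 9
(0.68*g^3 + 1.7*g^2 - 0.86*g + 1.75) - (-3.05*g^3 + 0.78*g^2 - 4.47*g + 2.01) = 3.73*g^3 + 0.92*g^2 + 3.61*g - 0.26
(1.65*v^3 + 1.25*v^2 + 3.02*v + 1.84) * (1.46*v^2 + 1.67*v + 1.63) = 2.409*v^5 + 4.5805*v^4 + 9.1862*v^3 + 9.7673*v^2 + 7.9954*v + 2.9992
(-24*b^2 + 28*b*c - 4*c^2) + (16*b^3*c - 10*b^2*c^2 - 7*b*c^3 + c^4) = 16*b^3*c - 10*b^2*c^2 - 24*b^2 - 7*b*c^3 + 28*b*c + c^4 - 4*c^2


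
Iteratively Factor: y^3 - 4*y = (y - 2)*(y^2 + 2*y) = (y - 2)*(y + 2)*(y)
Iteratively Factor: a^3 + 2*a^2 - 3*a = (a + 3)*(a^2 - a) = a*(a + 3)*(a - 1)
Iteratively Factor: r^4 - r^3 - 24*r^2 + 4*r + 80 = (r - 5)*(r^3 + 4*r^2 - 4*r - 16) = (r - 5)*(r + 2)*(r^2 + 2*r - 8) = (r - 5)*(r - 2)*(r + 2)*(r + 4)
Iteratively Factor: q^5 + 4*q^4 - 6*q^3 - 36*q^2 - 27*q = (q + 1)*(q^4 + 3*q^3 - 9*q^2 - 27*q) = (q + 1)*(q + 3)*(q^3 - 9*q) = (q + 1)*(q + 3)^2*(q^2 - 3*q) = (q - 3)*(q + 1)*(q + 3)^2*(q)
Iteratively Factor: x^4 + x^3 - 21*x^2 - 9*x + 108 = (x + 4)*(x^3 - 3*x^2 - 9*x + 27) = (x - 3)*(x + 4)*(x^2 - 9) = (x - 3)*(x + 3)*(x + 4)*(x - 3)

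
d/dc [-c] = -1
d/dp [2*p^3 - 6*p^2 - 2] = 6*p*(p - 2)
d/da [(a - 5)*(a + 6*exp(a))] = a + (a - 5)*(6*exp(a) + 1) + 6*exp(a)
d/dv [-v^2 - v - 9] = -2*v - 1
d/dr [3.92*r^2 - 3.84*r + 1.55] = 7.84*r - 3.84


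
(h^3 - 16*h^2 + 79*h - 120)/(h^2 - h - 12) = (-h^3 + 16*h^2 - 79*h + 120)/(-h^2 + h + 12)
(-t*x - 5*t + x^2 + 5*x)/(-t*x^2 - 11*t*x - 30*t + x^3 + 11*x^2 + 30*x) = 1/(x + 6)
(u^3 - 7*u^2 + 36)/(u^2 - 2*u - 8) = (u^2 - 9*u + 18)/(u - 4)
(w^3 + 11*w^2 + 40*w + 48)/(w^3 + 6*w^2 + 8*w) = (w^2 + 7*w + 12)/(w*(w + 2))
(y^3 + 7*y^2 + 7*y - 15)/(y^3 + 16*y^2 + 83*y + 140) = (y^2 + 2*y - 3)/(y^2 + 11*y + 28)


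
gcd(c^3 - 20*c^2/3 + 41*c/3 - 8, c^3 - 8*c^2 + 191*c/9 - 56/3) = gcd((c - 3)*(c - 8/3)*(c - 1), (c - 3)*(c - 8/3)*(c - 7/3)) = c^2 - 17*c/3 + 8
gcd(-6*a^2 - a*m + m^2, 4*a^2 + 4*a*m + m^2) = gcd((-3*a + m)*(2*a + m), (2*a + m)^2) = 2*a + m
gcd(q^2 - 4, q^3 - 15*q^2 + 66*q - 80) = q - 2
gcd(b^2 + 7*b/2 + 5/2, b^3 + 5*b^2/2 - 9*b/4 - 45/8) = b + 5/2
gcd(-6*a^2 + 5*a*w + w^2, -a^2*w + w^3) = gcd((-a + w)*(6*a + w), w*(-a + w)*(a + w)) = -a + w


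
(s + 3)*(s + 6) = s^2 + 9*s + 18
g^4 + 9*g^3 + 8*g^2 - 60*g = g*(g - 2)*(g + 5)*(g + 6)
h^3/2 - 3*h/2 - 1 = (h/2 + 1/2)*(h - 2)*(h + 1)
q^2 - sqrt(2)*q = q*(q - sqrt(2))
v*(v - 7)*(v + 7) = v^3 - 49*v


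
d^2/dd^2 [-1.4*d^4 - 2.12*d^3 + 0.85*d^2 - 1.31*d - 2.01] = -16.8*d^2 - 12.72*d + 1.7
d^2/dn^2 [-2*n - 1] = 0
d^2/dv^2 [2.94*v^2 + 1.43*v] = 5.88000000000000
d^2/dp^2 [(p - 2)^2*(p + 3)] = 6*p - 2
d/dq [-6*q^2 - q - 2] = -12*q - 1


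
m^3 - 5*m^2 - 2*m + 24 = (m - 4)*(m - 3)*(m + 2)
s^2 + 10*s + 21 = (s + 3)*(s + 7)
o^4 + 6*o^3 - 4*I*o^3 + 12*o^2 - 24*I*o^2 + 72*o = o*(o + 6)*(o - 6*I)*(o + 2*I)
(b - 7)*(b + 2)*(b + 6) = b^3 + b^2 - 44*b - 84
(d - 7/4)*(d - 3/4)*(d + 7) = d^3 + 9*d^2/2 - 259*d/16 + 147/16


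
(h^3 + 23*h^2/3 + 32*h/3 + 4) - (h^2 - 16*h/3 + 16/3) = h^3 + 20*h^2/3 + 16*h - 4/3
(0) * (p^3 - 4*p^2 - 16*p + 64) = 0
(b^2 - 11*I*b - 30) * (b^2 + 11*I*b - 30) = b^4 + 61*b^2 + 900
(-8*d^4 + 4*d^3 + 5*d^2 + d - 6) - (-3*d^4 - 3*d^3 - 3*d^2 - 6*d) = -5*d^4 + 7*d^3 + 8*d^2 + 7*d - 6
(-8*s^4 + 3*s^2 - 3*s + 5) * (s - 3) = -8*s^5 + 24*s^4 + 3*s^3 - 12*s^2 + 14*s - 15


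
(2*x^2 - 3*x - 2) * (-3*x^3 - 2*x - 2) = -6*x^5 + 9*x^4 + 2*x^3 + 2*x^2 + 10*x + 4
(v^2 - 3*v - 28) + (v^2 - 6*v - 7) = 2*v^2 - 9*v - 35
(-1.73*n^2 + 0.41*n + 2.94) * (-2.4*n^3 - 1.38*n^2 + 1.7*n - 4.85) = 4.152*n^5 + 1.4034*n^4 - 10.5628*n^3 + 5.0303*n^2 + 3.0095*n - 14.259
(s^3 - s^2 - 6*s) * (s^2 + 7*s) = s^5 + 6*s^4 - 13*s^3 - 42*s^2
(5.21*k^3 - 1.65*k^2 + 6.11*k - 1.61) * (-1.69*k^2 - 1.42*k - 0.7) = -8.8049*k^5 - 4.6097*k^4 - 11.6299*k^3 - 4.8003*k^2 - 1.9908*k + 1.127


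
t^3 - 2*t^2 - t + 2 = (t - 2)*(t - 1)*(t + 1)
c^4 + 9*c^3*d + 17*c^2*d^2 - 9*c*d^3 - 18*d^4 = (c - d)*(c + d)*(c + 3*d)*(c + 6*d)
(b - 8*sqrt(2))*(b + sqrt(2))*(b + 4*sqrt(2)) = b^3 - 3*sqrt(2)*b^2 - 72*b - 64*sqrt(2)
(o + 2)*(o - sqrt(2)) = o^2 - sqrt(2)*o + 2*o - 2*sqrt(2)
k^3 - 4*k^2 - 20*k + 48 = (k - 6)*(k - 2)*(k + 4)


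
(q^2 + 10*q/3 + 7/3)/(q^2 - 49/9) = 3*(q + 1)/(3*q - 7)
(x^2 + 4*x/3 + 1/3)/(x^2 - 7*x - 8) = (x + 1/3)/(x - 8)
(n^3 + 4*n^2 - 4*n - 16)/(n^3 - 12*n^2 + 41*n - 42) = (n^2 + 6*n + 8)/(n^2 - 10*n + 21)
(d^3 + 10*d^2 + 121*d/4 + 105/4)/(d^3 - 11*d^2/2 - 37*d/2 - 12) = (2*d^2 + 17*d + 35)/(2*(d^2 - 7*d - 8))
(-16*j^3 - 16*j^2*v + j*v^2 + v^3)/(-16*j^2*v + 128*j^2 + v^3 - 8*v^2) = (j + v)/(v - 8)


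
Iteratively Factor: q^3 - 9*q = (q - 3)*(q^2 + 3*q) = q*(q - 3)*(q + 3)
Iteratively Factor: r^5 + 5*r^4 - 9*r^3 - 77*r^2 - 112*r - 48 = (r + 1)*(r^4 + 4*r^3 - 13*r^2 - 64*r - 48) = (r + 1)^2*(r^3 + 3*r^2 - 16*r - 48) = (r + 1)^2*(r + 4)*(r^2 - r - 12) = (r + 1)^2*(r + 3)*(r + 4)*(r - 4)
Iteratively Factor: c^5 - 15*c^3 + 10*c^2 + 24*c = (c)*(c^4 - 15*c^2 + 10*c + 24) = c*(c - 3)*(c^3 + 3*c^2 - 6*c - 8) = c*(c - 3)*(c + 4)*(c^2 - c - 2) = c*(c - 3)*(c + 1)*(c + 4)*(c - 2)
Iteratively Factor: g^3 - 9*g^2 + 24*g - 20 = (g - 2)*(g^2 - 7*g + 10) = (g - 2)^2*(g - 5)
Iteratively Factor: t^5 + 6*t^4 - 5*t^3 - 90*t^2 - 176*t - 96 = (t + 2)*(t^4 + 4*t^3 - 13*t^2 - 64*t - 48) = (t + 2)*(t + 3)*(t^3 + t^2 - 16*t - 16) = (t - 4)*(t + 2)*(t + 3)*(t^2 + 5*t + 4) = (t - 4)*(t + 1)*(t + 2)*(t + 3)*(t + 4)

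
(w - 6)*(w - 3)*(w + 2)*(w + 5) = w^4 - 2*w^3 - 35*w^2 + 36*w + 180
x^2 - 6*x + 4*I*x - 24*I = (x - 6)*(x + 4*I)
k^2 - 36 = (k - 6)*(k + 6)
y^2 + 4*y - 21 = (y - 3)*(y + 7)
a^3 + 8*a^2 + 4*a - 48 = (a - 2)*(a + 4)*(a + 6)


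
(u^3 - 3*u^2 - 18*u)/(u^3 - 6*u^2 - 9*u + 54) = u/(u - 3)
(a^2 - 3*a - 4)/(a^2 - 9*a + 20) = (a + 1)/(a - 5)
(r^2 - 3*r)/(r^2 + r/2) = 2*(r - 3)/(2*r + 1)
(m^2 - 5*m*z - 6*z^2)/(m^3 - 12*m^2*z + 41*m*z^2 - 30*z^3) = (m + z)/(m^2 - 6*m*z + 5*z^2)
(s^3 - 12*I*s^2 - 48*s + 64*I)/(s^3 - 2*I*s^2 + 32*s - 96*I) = (s - 4*I)/(s + 6*I)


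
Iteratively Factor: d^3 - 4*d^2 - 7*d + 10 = (d - 5)*(d^2 + d - 2) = (d - 5)*(d - 1)*(d + 2)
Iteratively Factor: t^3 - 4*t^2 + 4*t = (t - 2)*(t^2 - 2*t) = (t - 2)^2*(t)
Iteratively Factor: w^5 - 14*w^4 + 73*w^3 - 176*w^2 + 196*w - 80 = (w - 2)*(w^4 - 12*w^3 + 49*w^2 - 78*w + 40) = (w - 5)*(w - 2)*(w^3 - 7*w^2 + 14*w - 8) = (w - 5)*(w - 4)*(w - 2)*(w^2 - 3*w + 2) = (w - 5)*(w - 4)*(w - 2)^2*(w - 1)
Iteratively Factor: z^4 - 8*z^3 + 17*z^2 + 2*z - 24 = (z - 3)*(z^3 - 5*z^2 + 2*z + 8) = (z - 3)*(z - 2)*(z^2 - 3*z - 4) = (z - 4)*(z - 3)*(z - 2)*(z + 1)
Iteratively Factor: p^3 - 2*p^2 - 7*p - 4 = (p + 1)*(p^2 - 3*p - 4) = (p + 1)^2*(p - 4)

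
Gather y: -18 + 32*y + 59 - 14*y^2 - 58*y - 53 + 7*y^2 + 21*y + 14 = -7*y^2 - 5*y + 2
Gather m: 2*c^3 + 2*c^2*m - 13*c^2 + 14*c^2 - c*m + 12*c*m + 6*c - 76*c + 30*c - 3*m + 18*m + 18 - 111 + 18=2*c^3 + c^2 - 40*c + m*(2*c^2 + 11*c + 15) - 75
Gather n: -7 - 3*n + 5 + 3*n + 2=0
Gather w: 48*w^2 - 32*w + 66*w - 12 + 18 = 48*w^2 + 34*w + 6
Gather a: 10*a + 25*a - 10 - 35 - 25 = 35*a - 70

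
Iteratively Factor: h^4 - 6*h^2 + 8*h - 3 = (h - 1)*(h^3 + h^2 - 5*h + 3) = (h - 1)^2*(h^2 + 2*h - 3) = (h - 1)^2*(h + 3)*(h - 1)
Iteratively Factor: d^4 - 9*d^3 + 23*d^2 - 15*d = (d - 1)*(d^3 - 8*d^2 + 15*d) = d*(d - 1)*(d^2 - 8*d + 15) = d*(d - 3)*(d - 1)*(d - 5)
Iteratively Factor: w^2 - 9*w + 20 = (w - 5)*(w - 4)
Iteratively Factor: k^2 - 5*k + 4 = (k - 4)*(k - 1)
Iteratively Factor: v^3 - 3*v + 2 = (v - 1)*(v^2 + v - 2) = (v - 1)*(v + 2)*(v - 1)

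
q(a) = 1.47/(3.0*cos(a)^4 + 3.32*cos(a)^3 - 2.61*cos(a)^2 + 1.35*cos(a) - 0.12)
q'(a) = 1.47*(12.0*sin(a)*cos(a)^3 + 9.96*sin(a)*cos(a)^2 - 5.22*sin(a)*cos(a) + 1.35*sin(a))/(3.0*cos(a)^4 + 3.32*cos(a)^3 - 2.61*cos(a)^2 + 1.35*cos(a) - 0.12)^2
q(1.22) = 6.93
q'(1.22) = 37.36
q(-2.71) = -0.37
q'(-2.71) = -0.21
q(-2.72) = -0.37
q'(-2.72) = -0.20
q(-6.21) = 0.30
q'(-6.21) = 0.08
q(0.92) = 1.67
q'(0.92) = 6.78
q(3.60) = -0.38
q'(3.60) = -0.23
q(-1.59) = -10.01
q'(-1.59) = -99.00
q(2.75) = -0.36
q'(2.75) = 0.18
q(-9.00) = -0.37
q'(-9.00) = -0.20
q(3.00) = -0.34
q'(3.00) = 0.05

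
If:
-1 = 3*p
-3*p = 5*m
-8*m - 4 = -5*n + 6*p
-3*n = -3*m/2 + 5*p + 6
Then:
No Solution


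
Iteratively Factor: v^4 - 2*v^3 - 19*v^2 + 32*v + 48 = (v + 1)*(v^3 - 3*v^2 - 16*v + 48) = (v - 4)*(v + 1)*(v^2 + v - 12) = (v - 4)*(v - 3)*(v + 1)*(v + 4)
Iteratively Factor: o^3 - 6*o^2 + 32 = (o - 4)*(o^2 - 2*o - 8) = (o - 4)^2*(o + 2)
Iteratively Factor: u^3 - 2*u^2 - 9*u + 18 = (u - 3)*(u^2 + u - 6) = (u - 3)*(u + 3)*(u - 2)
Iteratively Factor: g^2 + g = (g + 1)*(g)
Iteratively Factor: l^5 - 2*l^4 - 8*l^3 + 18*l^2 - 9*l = (l)*(l^4 - 2*l^3 - 8*l^2 + 18*l - 9) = l*(l + 3)*(l^3 - 5*l^2 + 7*l - 3) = l*(l - 1)*(l + 3)*(l^2 - 4*l + 3) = l*(l - 3)*(l - 1)*(l + 3)*(l - 1)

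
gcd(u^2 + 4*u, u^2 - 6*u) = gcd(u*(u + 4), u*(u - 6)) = u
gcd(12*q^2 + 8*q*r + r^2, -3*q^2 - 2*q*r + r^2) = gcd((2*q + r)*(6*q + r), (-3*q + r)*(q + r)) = 1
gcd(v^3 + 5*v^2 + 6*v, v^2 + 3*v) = v^2 + 3*v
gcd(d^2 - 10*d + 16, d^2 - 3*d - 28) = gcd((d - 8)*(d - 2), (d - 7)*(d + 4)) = 1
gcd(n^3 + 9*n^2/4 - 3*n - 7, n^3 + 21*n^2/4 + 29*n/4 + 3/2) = n + 2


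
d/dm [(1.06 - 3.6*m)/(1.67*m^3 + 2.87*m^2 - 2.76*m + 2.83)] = (12.024*m^3 + 5.0214*m^2 - 6.0844*m - 7.2624)/(2.7889*m^6 + 9.5858*m^5 - 0.981499999999999*m^4 - 6.3902*m^3 + 23.8618*m^2 - 15.6216*m + 8.0089)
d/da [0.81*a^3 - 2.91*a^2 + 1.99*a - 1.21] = 2.43*a^2 - 5.82*a + 1.99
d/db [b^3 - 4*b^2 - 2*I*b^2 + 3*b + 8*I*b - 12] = 3*b^2 - 8*b - 4*I*b + 3 + 8*I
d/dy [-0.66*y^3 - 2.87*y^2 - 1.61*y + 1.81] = -1.98*y^2 - 5.74*y - 1.61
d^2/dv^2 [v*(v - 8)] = 2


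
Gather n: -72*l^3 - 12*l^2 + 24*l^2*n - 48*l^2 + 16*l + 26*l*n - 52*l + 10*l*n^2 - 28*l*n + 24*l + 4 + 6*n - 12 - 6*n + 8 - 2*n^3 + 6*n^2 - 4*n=-72*l^3 - 60*l^2 - 12*l - 2*n^3 + n^2*(10*l + 6) + n*(24*l^2 - 2*l - 4)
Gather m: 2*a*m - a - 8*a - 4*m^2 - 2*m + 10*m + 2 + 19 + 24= -9*a - 4*m^2 + m*(2*a + 8) + 45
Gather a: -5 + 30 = 25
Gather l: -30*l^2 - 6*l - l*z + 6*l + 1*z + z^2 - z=-30*l^2 - l*z + z^2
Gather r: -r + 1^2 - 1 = -r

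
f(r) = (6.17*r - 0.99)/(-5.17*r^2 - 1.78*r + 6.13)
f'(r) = (6.17*r - 0.99)*(10.34*r + 1.78)/(-5.17*r^2 - 1.78*r + 6.13)^2 + 6.17/(-5.17*r^2 - 1.78*r + 6.13) = (31.8989*r^2 - 10.2366*r + 36.0599)/(26.7289*r^4 + 18.4052*r^3 - 60.2158*r^2 - 21.8228*r + 37.5769)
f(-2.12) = 1.06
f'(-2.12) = 1.13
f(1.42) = -1.14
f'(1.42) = 1.84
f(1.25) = -1.61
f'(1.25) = 4.20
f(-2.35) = 0.85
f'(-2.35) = 0.71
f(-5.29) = 0.26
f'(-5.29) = 0.06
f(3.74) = -0.30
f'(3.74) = 0.08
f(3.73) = -0.30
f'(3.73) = 0.08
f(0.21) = 0.06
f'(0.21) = 1.16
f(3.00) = -0.38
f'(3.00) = 0.14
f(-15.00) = 0.08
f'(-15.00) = 0.01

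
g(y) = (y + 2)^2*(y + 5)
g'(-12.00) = 240.00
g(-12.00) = -700.00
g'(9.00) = 429.00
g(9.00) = 1694.00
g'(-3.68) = -1.61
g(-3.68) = 3.73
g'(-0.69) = 13.01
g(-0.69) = 7.40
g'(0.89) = 42.40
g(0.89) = 49.19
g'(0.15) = 26.77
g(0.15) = 23.81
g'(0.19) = 27.53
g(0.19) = 24.89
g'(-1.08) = 8.06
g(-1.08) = 3.32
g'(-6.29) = 29.47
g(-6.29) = -23.74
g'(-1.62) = 2.71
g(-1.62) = 0.49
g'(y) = (y + 2)^2 + (y + 5)*(2*y + 4)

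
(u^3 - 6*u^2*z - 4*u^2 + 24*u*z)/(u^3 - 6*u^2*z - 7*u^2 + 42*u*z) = (u - 4)/(u - 7)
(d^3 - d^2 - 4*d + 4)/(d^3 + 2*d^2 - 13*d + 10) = (d + 2)/(d + 5)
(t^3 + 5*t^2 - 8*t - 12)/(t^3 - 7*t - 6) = (t^2 + 4*t - 12)/(t^2 - t - 6)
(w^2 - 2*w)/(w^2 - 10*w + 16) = w/(w - 8)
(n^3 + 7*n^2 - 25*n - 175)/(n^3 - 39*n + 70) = (n + 5)/(n - 2)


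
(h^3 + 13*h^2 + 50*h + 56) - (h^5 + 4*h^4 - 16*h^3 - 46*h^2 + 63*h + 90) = -h^5 - 4*h^4 + 17*h^3 + 59*h^2 - 13*h - 34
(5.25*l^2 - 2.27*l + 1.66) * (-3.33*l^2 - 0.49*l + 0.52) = -17.4825*l^4 + 4.9866*l^3 - 1.6855*l^2 - 1.9938*l + 0.8632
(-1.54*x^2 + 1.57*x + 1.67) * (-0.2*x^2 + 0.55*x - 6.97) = 0.308*x^4 - 1.161*x^3 + 11.2633*x^2 - 10.0244*x - 11.6399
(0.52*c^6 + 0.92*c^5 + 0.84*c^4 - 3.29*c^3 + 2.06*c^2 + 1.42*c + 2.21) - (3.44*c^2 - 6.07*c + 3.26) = 0.52*c^6 + 0.92*c^5 + 0.84*c^4 - 3.29*c^3 - 1.38*c^2 + 7.49*c - 1.05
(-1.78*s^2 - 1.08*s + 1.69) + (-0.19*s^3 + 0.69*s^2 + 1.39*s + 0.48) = -0.19*s^3 - 1.09*s^2 + 0.31*s + 2.17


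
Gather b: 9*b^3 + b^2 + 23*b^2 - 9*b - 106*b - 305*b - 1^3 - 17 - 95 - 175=9*b^3 + 24*b^2 - 420*b - 288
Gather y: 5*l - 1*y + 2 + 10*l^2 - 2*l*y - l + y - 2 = 10*l^2 - 2*l*y + 4*l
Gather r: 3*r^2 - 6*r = 3*r^2 - 6*r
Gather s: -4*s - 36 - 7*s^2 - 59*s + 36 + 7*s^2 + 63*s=0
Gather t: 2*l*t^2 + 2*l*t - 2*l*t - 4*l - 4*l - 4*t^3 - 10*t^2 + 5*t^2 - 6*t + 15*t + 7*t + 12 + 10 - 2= -8*l - 4*t^3 + t^2*(2*l - 5) + 16*t + 20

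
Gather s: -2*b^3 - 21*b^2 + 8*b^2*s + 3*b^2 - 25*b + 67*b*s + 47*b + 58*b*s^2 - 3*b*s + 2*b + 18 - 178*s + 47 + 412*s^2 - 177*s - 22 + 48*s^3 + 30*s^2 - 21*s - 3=-2*b^3 - 18*b^2 + 24*b + 48*s^3 + s^2*(58*b + 442) + s*(8*b^2 + 64*b - 376) + 40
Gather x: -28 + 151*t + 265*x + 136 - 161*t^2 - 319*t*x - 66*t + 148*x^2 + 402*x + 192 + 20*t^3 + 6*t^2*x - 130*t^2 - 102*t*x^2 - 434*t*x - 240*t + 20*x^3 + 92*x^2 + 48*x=20*t^3 - 291*t^2 - 155*t + 20*x^3 + x^2*(240 - 102*t) + x*(6*t^2 - 753*t + 715) + 300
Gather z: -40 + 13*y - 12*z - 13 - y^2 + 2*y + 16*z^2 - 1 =-y^2 + 15*y + 16*z^2 - 12*z - 54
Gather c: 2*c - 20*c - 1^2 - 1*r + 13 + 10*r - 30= -18*c + 9*r - 18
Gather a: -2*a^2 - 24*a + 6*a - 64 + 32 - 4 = -2*a^2 - 18*a - 36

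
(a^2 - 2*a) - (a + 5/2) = a^2 - 3*a - 5/2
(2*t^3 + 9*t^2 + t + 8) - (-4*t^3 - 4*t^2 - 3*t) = 6*t^3 + 13*t^2 + 4*t + 8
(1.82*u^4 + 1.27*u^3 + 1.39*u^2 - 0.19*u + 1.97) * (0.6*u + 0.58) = 1.092*u^5 + 1.8176*u^4 + 1.5706*u^3 + 0.6922*u^2 + 1.0718*u + 1.1426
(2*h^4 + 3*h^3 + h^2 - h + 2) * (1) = 2*h^4 + 3*h^3 + h^2 - h + 2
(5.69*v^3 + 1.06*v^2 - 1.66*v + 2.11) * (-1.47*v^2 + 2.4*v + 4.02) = -8.3643*v^5 + 12.0978*v^4 + 27.858*v^3 - 2.8245*v^2 - 1.6092*v + 8.4822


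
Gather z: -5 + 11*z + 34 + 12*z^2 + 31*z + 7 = 12*z^2 + 42*z + 36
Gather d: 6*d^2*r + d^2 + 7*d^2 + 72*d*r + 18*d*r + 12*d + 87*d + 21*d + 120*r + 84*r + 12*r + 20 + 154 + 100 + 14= d^2*(6*r + 8) + d*(90*r + 120) + 216*r + 288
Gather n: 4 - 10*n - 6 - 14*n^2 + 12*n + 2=-14*n^2 + 2*n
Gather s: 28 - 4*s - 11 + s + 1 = 18 - 3*s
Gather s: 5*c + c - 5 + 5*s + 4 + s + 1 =6*c + 6*s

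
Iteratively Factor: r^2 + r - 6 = (r - 2)*(r + 3)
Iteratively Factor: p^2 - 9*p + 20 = (p - 4)*(p - 5)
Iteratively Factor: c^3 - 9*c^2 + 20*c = (c)*(c^2 - 9*c + 20) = c*(c - 5)*(c - 4)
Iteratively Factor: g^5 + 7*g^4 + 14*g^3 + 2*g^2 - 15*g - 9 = (g + 1)*(g^4 + 6*g^3 + 8*g^2 - 6*g - 9) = (g - 1)*(g + 1)*(g^3 + 7*g^2 + 15*g + 9) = (g - 1)*(g + 1)^2*(g^2 + 6*g + 9) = (g - 1)*(g + 1)^2*(g + 3)*(g + 3)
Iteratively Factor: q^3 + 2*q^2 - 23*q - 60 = (q + 3)*(q^2 - q - 20) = (q - 5)*(q + 3)*(q + 4)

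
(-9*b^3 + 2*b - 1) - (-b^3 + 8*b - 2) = -8*b^3 - 6*b + 1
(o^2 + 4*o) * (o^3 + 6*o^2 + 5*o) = o^5 + 10*o^4 + 29*o^3 + 20*o^2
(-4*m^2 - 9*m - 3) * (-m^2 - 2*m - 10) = 4*m^4 + 17*m^3 + 61*m^2 + 96*m + 30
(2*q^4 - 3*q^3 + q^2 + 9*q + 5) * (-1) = -2*q^4 + 3*q^3 - q^2 - 9*q - 5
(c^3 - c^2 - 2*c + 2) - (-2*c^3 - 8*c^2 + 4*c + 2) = 3*c^3 + 7*c^2 - 6*c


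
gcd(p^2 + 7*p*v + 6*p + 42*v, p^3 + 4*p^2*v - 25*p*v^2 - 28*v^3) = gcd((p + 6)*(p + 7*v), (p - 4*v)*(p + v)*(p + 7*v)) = p + 7*v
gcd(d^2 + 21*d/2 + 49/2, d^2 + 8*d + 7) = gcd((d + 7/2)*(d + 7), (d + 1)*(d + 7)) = d + 7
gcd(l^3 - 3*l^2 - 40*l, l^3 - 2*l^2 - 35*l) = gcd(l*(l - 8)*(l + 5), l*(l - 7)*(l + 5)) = l^2 + 5*l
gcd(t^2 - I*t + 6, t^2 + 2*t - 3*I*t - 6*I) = t - 3*I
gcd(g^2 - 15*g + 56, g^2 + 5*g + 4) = 1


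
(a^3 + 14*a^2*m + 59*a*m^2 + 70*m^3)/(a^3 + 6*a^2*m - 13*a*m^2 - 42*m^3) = (a + 5*m)/(a - 3*m)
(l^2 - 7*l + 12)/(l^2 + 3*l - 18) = (l - 4)/(l + 6)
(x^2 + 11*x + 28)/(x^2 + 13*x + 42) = (x + 4)/(x + 6)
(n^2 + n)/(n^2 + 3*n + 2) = n/(n + 2)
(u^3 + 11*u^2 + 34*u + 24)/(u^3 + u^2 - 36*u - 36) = (u + 4)/(u - 6)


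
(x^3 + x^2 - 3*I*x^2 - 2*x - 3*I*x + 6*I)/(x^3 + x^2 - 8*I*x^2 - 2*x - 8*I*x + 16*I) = (x - 3*I)/(x - 8*I)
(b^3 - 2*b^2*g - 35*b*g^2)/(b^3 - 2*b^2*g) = (b^2 - 2*b*g - 35*g^2)/(b*(b - 2*g))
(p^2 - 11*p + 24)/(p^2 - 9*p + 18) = (p - 8)/(p - 6)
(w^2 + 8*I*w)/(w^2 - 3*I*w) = (w + 8*I)/(w - 3*I)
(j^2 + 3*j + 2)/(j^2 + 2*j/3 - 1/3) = 3*(j + 2)/(3*j - 1)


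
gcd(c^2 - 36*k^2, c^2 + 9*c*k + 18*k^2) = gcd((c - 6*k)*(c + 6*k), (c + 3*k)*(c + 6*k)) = c + 6*k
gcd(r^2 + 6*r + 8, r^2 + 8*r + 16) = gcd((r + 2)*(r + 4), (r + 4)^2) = r + 4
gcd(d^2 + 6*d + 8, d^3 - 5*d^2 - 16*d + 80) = d + 4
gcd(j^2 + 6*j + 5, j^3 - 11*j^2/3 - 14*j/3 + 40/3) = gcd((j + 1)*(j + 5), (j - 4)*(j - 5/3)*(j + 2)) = 1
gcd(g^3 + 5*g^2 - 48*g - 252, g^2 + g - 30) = g + 6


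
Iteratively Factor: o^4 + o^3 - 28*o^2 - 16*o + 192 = (o - 4)*(o^3 + 5*o^2 - 8*o - 48) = (o - 4)*(o - 3)*(o^2 + 8*o + 16) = (o - 4)*(o - 3)*(o + 4)*(o + 4)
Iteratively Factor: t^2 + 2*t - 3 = (t + 3)*(t - 1)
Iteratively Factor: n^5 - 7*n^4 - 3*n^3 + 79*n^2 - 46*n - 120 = (n + 3)*(n^4 - 10*n^3 + 27*n^2 - 2*n - 40) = (n - 5)*(n + 3)*(n^3 - 5*n^2 + 2*n + 8) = (n - 5)*(n + 1)*(n + 3)*(n^2 - 6*n + 8) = (n - 5)*(n - 2)*(n + 1)*(n + 3)*(n - 4)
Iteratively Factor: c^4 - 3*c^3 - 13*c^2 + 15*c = (c)*(c^3 - 3*c^2 - 13*c + 15) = c*(c - 1)*(c^2 - 2*c - 15) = c*(c - 1)*(c + 3)*(c - 5)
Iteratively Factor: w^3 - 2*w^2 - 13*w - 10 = (w + 1)*(w^2 - 3*w - 10) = (w - 5)*(w + 1)*(w + 2)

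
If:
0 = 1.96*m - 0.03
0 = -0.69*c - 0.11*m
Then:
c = -0.00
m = 0.02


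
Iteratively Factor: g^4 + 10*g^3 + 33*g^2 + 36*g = (g + 4)*(g^3 + 6*g^2 + 9*g) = (g + 3)*(g + 4)*(g^2 + 3*g) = g*(g + 3)*(g + 4)*(g + 3)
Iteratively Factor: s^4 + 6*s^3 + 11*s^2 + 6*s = (s + 2)*(s^3 + 4*s^2 + 3*s) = (s + 1)*(s + 2)*(s^2 + 3*s) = (s + 1)*(s + 2)*(s + 3)*(s)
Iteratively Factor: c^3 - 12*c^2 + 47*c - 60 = (c - 3)*(c^2 - 9*c + 20) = (c - 5)*(c - 3)*(c - 4)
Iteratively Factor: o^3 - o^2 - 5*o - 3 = (o + 1)*(o^2 - 2*o - 3) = (o - 3)*(o + 1)*(o + 1)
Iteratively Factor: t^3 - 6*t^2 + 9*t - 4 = (t - 4)*(t^2 - 2*t + 1) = (t - 4)*(t - 1)*(t - 1)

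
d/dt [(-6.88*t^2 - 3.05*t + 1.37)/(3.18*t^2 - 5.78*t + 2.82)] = (49.4654*t^2 - 47.5164*t - 0.682399999999999)/(10.1124*t^4 - 36.7608*t^3 + 51.3436*t^2 - 32.5992*t + 7.9524)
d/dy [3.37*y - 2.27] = 3.37000000000000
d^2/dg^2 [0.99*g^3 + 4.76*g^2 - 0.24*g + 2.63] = 5.94*g + 9.52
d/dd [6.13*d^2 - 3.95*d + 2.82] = 12.26*d - 3.95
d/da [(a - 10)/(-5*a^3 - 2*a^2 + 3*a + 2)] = 2*(5*a^3 - 74*a^2 - 20*a + 16)/(25*a^6 + 20*a^5 - 26*a^4 - 32*a^3 + a^2 + 12*a + 4)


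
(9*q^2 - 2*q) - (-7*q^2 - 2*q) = 16*q^2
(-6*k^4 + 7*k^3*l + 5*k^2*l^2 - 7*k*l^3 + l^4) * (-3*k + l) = 18*k^5 - 27*k^4*l - 8*k^3*l^2 + 26*k^2*l^3 - 10*k*l^4 + l^5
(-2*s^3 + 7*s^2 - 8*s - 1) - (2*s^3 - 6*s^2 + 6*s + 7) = -4*s^3 + 13*s^2 - 14*s - 8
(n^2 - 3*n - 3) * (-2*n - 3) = -2*n^3 + 3*n^2 + 15*n + 9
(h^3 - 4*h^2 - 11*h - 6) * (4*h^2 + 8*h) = 4*h^5 - 8*h^4 - 76*h^3 - 112*h^2 - 48*h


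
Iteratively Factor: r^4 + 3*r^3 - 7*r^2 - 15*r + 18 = (r + 3)*(r^3 - 7*r + 6) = (r - 2)*(r + 3)*(r^2 + 2*r - 3) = (r - 2)*(r + 3)^2*(r - 1)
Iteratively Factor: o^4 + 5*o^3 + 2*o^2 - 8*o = (o + 4)*(o^3 + o^2 - 2*o) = (o + 2)*(o + 4)*(o^2 - o) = o*(o + 2)*(o + 4)*(o - 1)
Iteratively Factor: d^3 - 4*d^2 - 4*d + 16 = (d - 4)*(d^2 - 4) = (d - 4)*(d + 2)*(d - 2)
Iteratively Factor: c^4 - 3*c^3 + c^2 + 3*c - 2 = (c - 1)*(c^3 - 2*c^2 - c + 2) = (c - 2)*(c - 1)*(c^2 - 1) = (c - 2)*(c - 1)^2*(c + 1)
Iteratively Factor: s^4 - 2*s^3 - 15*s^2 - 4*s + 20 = (s - 1)*(s^3 - s^2 - 16*s - 20) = (s - 5)*(s - 1)*(s^2 + 4*s + 4) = (s - 5)*(s - 1)*(s + 2)*(s + 2)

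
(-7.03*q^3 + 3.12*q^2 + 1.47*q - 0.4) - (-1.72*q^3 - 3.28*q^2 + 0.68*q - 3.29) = -5.31*q^3 + 6.4*q^2 + 0.79*q + 2.89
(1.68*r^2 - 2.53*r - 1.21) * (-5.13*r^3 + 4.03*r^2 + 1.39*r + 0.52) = -8.6184*r^5 + 19.7493*r^4 - 1.6534*r^3 - 7.5194*r^2 - 2.9975*r - 0.6292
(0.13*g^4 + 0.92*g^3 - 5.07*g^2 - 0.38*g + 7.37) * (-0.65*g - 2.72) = -0.0845*g^5 - 0.9516*g^4 + 0.7931*g^3 + 14.0374*g^2 - 3.7569*g - 20.0464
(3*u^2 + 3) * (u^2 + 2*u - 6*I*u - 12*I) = 3*u^4 + 6*u^3 - 18*I*u^3 + 3*u^2 - 36*I*u^2 + 6*u - 18*I*u - 36*I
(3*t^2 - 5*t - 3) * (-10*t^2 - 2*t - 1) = -30*t^4 + 44*t^3 + 37*t^2 + 11*t + 3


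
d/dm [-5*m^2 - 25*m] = -10*m - 25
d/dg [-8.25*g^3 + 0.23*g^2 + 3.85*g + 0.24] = -24.75*g^2 + 0.46*g + 3.85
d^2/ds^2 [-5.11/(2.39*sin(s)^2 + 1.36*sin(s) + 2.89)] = (116.755324*sin(s)^4 + 49.828632*sin(s)^3 - 306.862654*sin(s)^2 - 119.741608*sin(s) + 51.68765)/(2.39*sin(s)^2 + 1.36*sin(s) + 2.89)^3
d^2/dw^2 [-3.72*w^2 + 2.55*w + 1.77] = -7.44000000000000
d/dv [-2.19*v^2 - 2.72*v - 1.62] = -4.38*v - 2.72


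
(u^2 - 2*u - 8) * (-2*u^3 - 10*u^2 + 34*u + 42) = -2*u^5 - 6*u^4 + 70*u^3 + 54*u^2 - 356*u - 336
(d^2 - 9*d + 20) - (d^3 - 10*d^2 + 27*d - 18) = -d^3 + 11*d^2 - 36*d + 38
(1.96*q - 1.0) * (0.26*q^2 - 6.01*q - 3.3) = 0.5096*q^3 - 12.0396*q^2 - 0.458*q + 3.3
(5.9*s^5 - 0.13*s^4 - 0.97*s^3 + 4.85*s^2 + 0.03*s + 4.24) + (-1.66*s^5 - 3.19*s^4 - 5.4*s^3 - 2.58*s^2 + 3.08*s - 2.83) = 4.24*s^5 - 3.32*s^4 - 6.37*s^3 + 2.27*s^2 + 3.11*s + 1.41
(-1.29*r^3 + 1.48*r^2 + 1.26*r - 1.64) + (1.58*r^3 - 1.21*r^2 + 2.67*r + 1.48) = 0.29*r^3 + 0.27*r^2 + 3.93*r - 0.16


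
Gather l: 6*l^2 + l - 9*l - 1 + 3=6*l^2 - 8*l + 2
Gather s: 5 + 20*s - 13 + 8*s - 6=28*s - 14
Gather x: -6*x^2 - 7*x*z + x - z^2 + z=-6*x^2 + x*(1 - 7*z) - z^2 + z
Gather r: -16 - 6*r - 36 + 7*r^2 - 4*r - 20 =7*r^2 - 10*r - 72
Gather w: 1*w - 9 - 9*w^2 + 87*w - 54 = -9*w^2 + 88*w - 63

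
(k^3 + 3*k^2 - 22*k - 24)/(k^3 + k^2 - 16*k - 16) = (k + 6)/(k + 4)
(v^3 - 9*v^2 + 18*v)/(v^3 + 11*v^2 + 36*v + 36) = v*(v^2 - 9*v + 18)/(v^3 + 11*v^2 + 36*v + 36)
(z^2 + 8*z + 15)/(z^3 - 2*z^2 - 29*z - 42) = (z + 5)/(z^2 - 5*z - 14)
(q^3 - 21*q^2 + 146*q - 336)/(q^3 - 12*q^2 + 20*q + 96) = (q - 7)/(q + 2)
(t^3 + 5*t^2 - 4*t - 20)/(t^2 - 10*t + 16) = (t^2 + 7*t + 10)/(t - 8)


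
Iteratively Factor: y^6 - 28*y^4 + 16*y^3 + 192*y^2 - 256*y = (y - 4)*(y^5 + 4*y^4 - 12*y^3 - 32*y^2 + 64*y) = (y - 4)*(y + 4)*(y^4 - 12*y^2 + 16*y) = y*(y - 4)*(y + 4)*(y^3 - 12*y + 16) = y*(y - 4)*(y + 4)^2*(y^2 - 4*y + 4) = y*(y - 4)*(y - 2)*(y + 4)^2*(y - 2)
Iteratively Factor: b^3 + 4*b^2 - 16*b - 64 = (b + 4)*(b^2 - 16) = (b - 4)*(b + 4)*(b + 4)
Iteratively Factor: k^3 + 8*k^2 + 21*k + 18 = (k + 3)*(k^2 + 5*k + 6) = (k + 3)^2*(k + 2)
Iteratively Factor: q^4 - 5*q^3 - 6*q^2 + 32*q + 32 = (q + 2)*(q^3 - 7*q^2 + 8*q + 16) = (q + 1)*(q + 2)*(q^2 - 8*q + 16) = (q - 4)*(q + 1)*(q + 2)*(q - 4)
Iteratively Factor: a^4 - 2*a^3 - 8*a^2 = (a)*(a^3 - 2*a^2 - 8*a) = a*(a + 2)*(a^2 - 4*a) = a^2*(a + 2)*(a - 4)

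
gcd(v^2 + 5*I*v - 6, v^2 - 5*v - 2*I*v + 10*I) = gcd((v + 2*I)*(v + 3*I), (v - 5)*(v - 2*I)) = 1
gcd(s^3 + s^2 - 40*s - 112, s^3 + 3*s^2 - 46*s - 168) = s^2 - 3*s - 28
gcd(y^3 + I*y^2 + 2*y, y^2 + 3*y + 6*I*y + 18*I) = 1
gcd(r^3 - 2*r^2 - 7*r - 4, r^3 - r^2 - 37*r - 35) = r + 1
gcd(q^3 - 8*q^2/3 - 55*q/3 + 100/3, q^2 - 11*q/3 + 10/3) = q - 5/3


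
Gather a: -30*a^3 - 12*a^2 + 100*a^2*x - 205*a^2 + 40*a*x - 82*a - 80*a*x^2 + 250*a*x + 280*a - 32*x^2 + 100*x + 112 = -30*a^3 + a^2*(100*x - 217) + a*(-80*x^2 + 290*x + 198) - 32*x^2 + 100*x + 112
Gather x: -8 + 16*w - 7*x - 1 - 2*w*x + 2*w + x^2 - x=18*w + x^2 + x*(-2*w - 8) - 9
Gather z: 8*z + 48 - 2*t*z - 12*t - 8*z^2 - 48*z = -12*t - 8*z^2 + z*(-2*t - 40) + 48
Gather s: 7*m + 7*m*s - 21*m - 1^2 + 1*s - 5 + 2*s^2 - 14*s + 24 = -14*m + 2*s^2 + s*(7*m - 13) + 18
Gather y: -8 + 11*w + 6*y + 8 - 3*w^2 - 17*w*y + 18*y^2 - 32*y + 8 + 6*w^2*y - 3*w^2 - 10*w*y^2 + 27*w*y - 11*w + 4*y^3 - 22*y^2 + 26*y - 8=-6*w^2 + 4*y^3 + y^2*(-10*w - 4) + y*(6*w^2 + 10*w)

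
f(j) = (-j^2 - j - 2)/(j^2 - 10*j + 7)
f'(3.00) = 0.21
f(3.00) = 1.00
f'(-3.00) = 0.05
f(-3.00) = -0.17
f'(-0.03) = -0.50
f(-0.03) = -0.27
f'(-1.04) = -0.01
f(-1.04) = -0.11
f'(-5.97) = 0.04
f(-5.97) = -0.31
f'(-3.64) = 0.05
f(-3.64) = -0.20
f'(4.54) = 0.49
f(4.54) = 1.53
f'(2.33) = 0.08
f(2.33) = 0.90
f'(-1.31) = 0.01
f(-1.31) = -0.11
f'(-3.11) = 0.05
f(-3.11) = -0.18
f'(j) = (10 - 2*j)*(-j^2 - j - 2)/(j^2 - 10*j + 7)^2 + (-2*j - 1)/(j^2 - 10*j + 7)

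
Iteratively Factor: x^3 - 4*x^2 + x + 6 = (x - 3)*(x^2 - x - 2) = (x - 3)*(x - 2)*(x + 1)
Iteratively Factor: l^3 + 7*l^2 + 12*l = (l + 3)*(l^2 + 4*l) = (l + 3)*(l + 4)*(l)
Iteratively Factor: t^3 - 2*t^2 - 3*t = (t - 3)*(t^2 + t) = (t - 3)*(t + 1)*(t)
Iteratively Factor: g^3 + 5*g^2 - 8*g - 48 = (g + 4)*(g^2 + g - 12) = (g + 4)^2*(g - 3)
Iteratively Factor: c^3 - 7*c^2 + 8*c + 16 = (c - 4)*(c^2 - 3*c - 4) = (c - 4)*(c + 1)*(c - 4)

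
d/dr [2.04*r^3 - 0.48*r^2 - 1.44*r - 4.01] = 6.12*r^2 - 0.96*r - 1.44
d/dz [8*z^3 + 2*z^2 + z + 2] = 24*z^2 + 4*z + 1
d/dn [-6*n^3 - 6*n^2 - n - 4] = -18*n^2 - 12*n - 1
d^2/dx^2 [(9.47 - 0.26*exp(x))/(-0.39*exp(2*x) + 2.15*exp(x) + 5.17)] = (0.039546*exp(4*x) - 5.543538*exp(3*x) + 26.967213*exp(2*x) - 123.042549*exp(x) + 112.213299)*exp(x)/(0.059319*exp(6*x) - 0.981045*exp(5*x) + 3.049254*exp(4*x) + 16.071895*exp(3*x) - 40.422162*exp(2*x) - 172.401405*exp(x) - 138.188413)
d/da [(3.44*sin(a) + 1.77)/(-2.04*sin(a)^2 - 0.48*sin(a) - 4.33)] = (7.0176*sin(a)^2 + 7.2216*sin(a) - 14.0456)*cos(a)/(4.1616*sin(a)^4 + 1.9584*sin(a)^3 + 17.8968*sin(a)^2 + 4.1568*sin(a) + 18.7489)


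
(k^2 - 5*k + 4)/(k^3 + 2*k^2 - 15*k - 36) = (k - 1)/(k^2 + 6*k + 9)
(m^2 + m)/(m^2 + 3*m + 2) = m/(m + 2)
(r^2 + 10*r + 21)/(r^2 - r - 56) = (r + 3)/(r - 8)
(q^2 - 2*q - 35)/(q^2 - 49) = (q + 5)/(q + 7)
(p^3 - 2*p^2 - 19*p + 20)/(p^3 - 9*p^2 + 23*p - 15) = (p + 4)/(p - 3)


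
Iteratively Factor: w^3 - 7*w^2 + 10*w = (w)*(w^2 - 7*w + 10) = w*(w - 5)*(w - 2)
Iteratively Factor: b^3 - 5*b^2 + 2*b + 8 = (b - 4)*(b^2 - b - 2) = (b - 4)*(b - 2)*(b + 1)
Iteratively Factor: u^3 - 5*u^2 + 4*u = (u)*(u^2 - 5*u + 4) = u*(u - 4)*(u - 1)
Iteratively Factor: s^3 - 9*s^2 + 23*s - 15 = (s - 3)*(s^2 - 6*s + 5) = (s - 3)*(s - 1)*(s - 5)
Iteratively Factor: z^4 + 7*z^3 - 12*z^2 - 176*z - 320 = (z + 4)*(z^3 + 3*z^2 - 24*z - 80) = (z - 5)*(z + 4)*(z^2 + 8*z + 16) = (z - 5)*(z + 4)^2*(z + 4)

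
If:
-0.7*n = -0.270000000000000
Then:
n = 0.39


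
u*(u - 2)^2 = u^3 - 4*u^2 + 4*u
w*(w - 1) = w^2 - w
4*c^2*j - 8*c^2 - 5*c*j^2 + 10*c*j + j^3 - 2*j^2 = (-4*c + j)*(-c + j)*(j - 2)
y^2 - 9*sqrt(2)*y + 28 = (y - 7*sqrt(2))*(y - 2*sqrt(2))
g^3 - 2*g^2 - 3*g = g*(g - 3)*(g + 1)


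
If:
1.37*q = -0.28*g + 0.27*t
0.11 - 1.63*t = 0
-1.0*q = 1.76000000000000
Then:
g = 8.68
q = -1.76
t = 0.07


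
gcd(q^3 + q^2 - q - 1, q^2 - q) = q - 1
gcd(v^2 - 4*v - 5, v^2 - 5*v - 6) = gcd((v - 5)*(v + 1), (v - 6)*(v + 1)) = v + 1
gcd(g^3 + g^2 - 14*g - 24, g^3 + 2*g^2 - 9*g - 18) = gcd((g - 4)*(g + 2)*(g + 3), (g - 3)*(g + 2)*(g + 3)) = g^2 + 5*g + 6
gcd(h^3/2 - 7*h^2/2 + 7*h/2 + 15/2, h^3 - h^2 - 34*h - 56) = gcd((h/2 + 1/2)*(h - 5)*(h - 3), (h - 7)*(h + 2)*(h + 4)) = 1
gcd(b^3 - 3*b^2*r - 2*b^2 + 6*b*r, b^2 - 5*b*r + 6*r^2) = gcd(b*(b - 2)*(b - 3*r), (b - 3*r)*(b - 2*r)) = -b + 3*r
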